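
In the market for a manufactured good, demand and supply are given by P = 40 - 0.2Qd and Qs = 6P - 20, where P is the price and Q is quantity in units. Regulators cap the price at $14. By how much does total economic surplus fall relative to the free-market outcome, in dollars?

237.6

Rearranging demand gives Qd = 200 - 5P. Without the control the market clears where 200 - 5P = 6P - 20, i.e. P* = 20 and Q* = 100.
Since 14 < 20, the ceiling is binding.
At P = 14: Qd = 200 - 5·14 = 130 and Qs = 6·14 - 20 = 64.
Quantity traded falls to 64. At Q = 64 the demand price is (200 - 64)/5 = 27.2 and the supply price is (20 + 64)/6 = 14.
Deadweight loss = ½ · (27.2 - 14) · (100 - 64) = ½ · 13.2 · 36 = 237.6.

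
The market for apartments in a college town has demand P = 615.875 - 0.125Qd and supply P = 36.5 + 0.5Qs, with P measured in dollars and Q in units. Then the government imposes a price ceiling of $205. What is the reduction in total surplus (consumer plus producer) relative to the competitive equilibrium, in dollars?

Rearranging demand gives Qd = 4927 - 8P; rearranging supply gives Qs = 2P - 73. Setting quantity demanded equal to quantity supplied, 4927 - 8P = 2P - 73, gives P* = 500 and Q* = 927.
Because the ceiling (205) lies below the market-clearing price, it is binding.
At P = 205: Qd = 4927 - 8·205 = 3287 and Qs = 2·205 - 73 = 337.
Quantity traded falls to 337. At Q = 337 the demand price is (4927 - 337)/8 = 573.75 and the supply price is (73 + 337)/2 = 205.
Deadweight loss = ½ · (573.75 - 205) · (927 - 337) = ½ · 368.75 · 590 = 108781.25.

108781.25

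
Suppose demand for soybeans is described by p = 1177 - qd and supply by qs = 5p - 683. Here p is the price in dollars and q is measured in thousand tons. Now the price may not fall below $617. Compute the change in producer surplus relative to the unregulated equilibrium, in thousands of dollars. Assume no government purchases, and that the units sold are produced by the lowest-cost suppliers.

Rearranging demand gives qd = 1177 - p. Without the control the market clears where 1177 - p = 5p - 683, i.e. p* = 310 and q* = 867.
Because the floor (617) lies above the market-clearing price, it is binding.
At p = 617: qd = 1177 - 617 = 560 and qs = 5·617 - 683 = 2402.
Producer surplus without the control is ½ · (310 - 136.6) · 867 = 75168.9.
With the floor, 560 units are sold at 617. The supply price at q = 560 is 248.6, so PS = ½ · [(617 - 136.6) + (617 - 248.6)] · 560 = 237664.
Change in producer surplus = 237664 - 75168.9 = 162495.1.

162495.1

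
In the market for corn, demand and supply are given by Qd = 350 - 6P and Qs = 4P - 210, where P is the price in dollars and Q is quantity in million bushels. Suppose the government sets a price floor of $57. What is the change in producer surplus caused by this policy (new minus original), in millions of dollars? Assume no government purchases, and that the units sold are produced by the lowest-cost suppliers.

3.5

Setting quantity demanded equal to quantity supplied, 350 - 6P = 4P - 210, gives P* = 56 and Q* = 14.
The floor of 57 is above the equilibrium price 56, so it binds.
At P = 57: Qd = 350 - 6·57 = 8 and Qs = 4·57 - 210 = 18.
Producer surplus without the control is ½ · (56 - 52.5) · 14 = 24.5.
With the floor, 8 units are sold at 57. The supply price at Q = 8 is 54.5, so PS = ½ · [(57 - 52.5) + (57 - 54.5)] · 8 = 28.
Change in producer surplus = 28 - 24.5 = 3.5.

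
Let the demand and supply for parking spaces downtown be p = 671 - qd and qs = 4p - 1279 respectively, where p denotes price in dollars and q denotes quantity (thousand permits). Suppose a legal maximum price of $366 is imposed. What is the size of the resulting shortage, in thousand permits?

Rearranging demand gives qd = 671 - p. In a free market, 671 - p = 4p - 1279 gives the equilibrium p* = 390, q* = 281.
The ceiling of 366 is below the equilibrium price 390, so it binds.
At p = 366: qd = 671 - 366 = 305 and qs = 4·366 - 1279 = 185.
Shortage = qd - qs = 305 - 185 = 120.

120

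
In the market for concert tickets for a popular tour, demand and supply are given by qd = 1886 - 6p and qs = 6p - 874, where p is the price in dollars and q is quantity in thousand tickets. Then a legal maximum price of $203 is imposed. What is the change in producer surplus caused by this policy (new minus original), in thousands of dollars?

Setting quantity demanded equal to quantity supplied, 1886 - 6p = 6p - 874, gives p* = 230 and q* = 506.
The ceiling of 203 is below the equilibrium price 230, so it binds.
At p = 203: qd = 1886 - 6·203 = 668 and qs = 6·203 - 874 = 344.
Producer surplus without the control is ½ · (230 - 437/3) · 506 = 64009/3.
With the ceiling, producers sell 344 units at 203, so PS = ½ · (203 - 437/3) · 344 = 29584/3.
Change in producer surplus = 29584/3 - 64009/3 = -11475.

-11475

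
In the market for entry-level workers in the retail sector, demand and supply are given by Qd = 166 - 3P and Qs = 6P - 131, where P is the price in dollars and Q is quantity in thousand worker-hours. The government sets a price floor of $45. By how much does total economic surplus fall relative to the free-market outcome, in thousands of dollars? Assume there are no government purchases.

In a free market, 166 - 3P = 6P - 131 gives the equilibrium P* = 33, Q* = 67.
Since 45 > 33, the floor is binding.
At P = 45: Qd = 166 - 3·45 = 31 and Qs = 6·45 - 131 = 139.
Quantity traded falls to 31. At Q = 31 the demand price is (166 - 31)/3 = 45 and the supply price is (131 + 31)/6 = 27.
Deadweight loss = ½ · (45 - 27) · (67 - 31) = ½ · 18 · 36 = 324.

324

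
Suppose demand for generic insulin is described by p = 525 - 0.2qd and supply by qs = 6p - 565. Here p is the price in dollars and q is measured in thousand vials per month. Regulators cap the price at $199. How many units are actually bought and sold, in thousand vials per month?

Rearranging demand gives qd = 2625 - 5p. In a free market, 2625 - 5p = 6p - 565 gives the equilibrium p* = 290, q* = 1175.
Because the ceiling (199) lies below the market-clearing price, it is binding.
At p = 199: qd = 2625 - 5·199 = 1630 and qs = 6·199 - 565 = 629.
The quantity actually transacted is the short side, supply: 629.

629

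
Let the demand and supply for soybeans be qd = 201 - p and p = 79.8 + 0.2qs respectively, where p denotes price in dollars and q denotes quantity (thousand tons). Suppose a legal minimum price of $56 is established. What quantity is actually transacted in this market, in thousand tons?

101

Rearranging supply gives qs = 5p - 399. Equilibrium: 201 - p = 5p - 399, so 600 = 6p and p* = 100, q* = 101.
Since 56 is below p* = 100, the floor does not bind and the free-market outcome prevails.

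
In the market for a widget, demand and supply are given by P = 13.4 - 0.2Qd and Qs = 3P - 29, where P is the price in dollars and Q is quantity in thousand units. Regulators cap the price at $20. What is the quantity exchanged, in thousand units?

7

Rearranging demand gives Qd = 67 - 5P. Equilibrium: 67 - 5P = 3P - 29, so 96 = 8P and P* = 12, Q* = 7.
Since 20 is above P* = 12, the ceiling does not bind and the free-market outcome prevails.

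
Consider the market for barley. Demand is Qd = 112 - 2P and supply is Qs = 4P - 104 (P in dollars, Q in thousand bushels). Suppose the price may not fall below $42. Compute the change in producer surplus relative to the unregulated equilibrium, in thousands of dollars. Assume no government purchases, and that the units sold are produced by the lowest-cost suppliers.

150

Without the control the market clears where 112 - 2P = 4P - 104, i.e. P* = 36 and Q* = 40.
Because the floor (42) lies above the market-clearing price, it is binding.
At P = 42: Qd = 112 - 2·42 = 28 and Qs = 4·42 - 104 = 64.
Producer surplus without the control is ½ · (36 - 26) · 40 = 200.
With the floor, 28 units are sold at 42. The supply price at Q = 28 is 33, so PS = ½ · [(42 - 26) + (42 - 33)] · 28 = 350.
Change in producer surplus = 350 - 200 = 150.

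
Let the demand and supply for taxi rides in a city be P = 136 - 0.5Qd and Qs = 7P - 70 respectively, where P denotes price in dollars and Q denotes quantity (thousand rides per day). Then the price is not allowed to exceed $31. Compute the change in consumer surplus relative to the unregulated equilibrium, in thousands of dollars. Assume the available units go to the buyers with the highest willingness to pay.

Rearranging demand gives Qd = 272 - 2P. Equilibrium: 272 - 2P = 7P - 70, so 342 = 9P and P* = 38, Q* = 196.
Since 31 < 38, the ceiling is binding.
At P = 31: Qd = 272 - 2·31 = 210 and Qs = 7·31 - 70 = 147.
Consumer surplus without the control is ½ · (136 - 38) · 196 = 9604.
With the ceiling, 147 units are sold at 31 (assume they go to the highest-value buyers). The demand price at Q = 147 is 62.5, so CS = ½ · [(136 - 31) + (62.5 - 31)] · 147 = 10032.75.
Change in consumer surplus = 10032.75 - 9604 = 428.75.

428.75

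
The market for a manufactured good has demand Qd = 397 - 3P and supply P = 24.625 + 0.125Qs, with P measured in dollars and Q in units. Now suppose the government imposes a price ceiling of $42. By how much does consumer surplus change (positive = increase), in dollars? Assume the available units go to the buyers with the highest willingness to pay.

Rearranging supply gives Qs = 8P - 197. Without the control the market clears where 397 - 3P = 8P - 197, i.e. P* = 54 and Q* = 235.
Since 42 < 54, the ceiling is binding.
At P = 42: Qd = 397 - 3·42 = 271 and Qs = 8·42 - 197 = 139.
Consumer surplus without the control is ½ · (397/3 - 54) · 235 = 55225/6.
With the ceiling, 139 units are sold at 42 (assume they go to the highest-value buyers). The demand price at Q = 139 is 86, so CS = ½ · [(397/3 - 42) + (86 - 42)] · 139 = 56017/6.
Change in consumer surplus = 56017/6 - 55225/6 = 132.

132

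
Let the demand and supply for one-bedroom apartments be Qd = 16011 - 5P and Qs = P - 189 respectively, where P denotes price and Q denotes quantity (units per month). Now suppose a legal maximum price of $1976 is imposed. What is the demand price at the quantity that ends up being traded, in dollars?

2844.8

In a free market, 16011 - 5P = P - 189 gives the equilibrium P* = 2700, Q* = 2511.
Because the ceiling (1976) lies below the market-clearing price, it is binding.
At P = 1976: Qd = 16011 - 5·1976 = 6131 and Qs = 1976 - 189 = 1787.
Only 1787 units reach the market. On the demand curve, the marginal buyer's willingness to pay at Q = 1787 is (16011 - 1787)/5 = 2844.8.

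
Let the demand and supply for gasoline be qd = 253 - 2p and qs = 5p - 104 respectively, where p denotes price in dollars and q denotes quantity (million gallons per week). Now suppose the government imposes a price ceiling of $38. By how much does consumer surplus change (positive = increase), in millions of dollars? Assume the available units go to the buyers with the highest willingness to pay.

In a free market, 253 - 2p = 5p - 104 gives the equilibrium p* = 51, q* = 151.
Since 38 < 51, the ceiling is binding.
At p = 38: qd = 253 - 2·38 = 177 and qs = 5·38 - 104 = 86.
Consumer surplus without the control is ½ · (126.5 - 51) · 151 = 5700.25.
With the ceiling, 86 units are sold at 38 (assume they go to the highest-value buyers). The demand price at q = 86 is 83.5, so CS = ½ · [(126.5 - 38) + (83.5 - 38)] · 86 = 5762.
Change in consumer surplus = 5762 - 5700.25 = 61.75.

61.75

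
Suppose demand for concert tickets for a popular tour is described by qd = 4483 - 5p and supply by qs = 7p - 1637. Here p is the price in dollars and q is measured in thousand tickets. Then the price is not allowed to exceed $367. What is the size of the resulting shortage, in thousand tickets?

Equilibrium: 4483 - 5p = 7p - 1637, so 6120 = 12p and p* = 510, q* = 1933.
The ceiling of 367 is below the equilibrium price 510, so it binds.
At p = 367: qd = 4483 - 5·367 = 2648 and qs = 7·367 - 1637 = 932.
Shortage = qd - qs = 2648 - 932 = 1716.

1716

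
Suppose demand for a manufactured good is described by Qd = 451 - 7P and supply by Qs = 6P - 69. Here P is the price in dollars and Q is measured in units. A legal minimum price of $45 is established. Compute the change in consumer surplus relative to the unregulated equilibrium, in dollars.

-767.5

In a free market, 451 - 7P = 6P - 69 gives the equilibrium P* = 40, Q* = 171.
Because the floor (45) lies above the market-clearing price, it is binding.
At P = 45: Qd = 451 - 7·45 = 136 and Qs = 6·45 - 69 = 201.
Consumer surplus without the control is ½ · (451/7 - 40) · 171 = 29241/14.
With the floor, consumers buy 136 units at 45, so CS = ½ · (451/7 - 45) · 136 = 9248/7.
Change in consumer surplus = 9248/7 - 29241/14 = -767.5.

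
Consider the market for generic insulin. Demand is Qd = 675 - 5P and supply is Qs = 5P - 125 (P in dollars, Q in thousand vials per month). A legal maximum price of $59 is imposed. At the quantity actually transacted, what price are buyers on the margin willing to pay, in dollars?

Equilibrium: 675 - 5P = 5P - 125, so 800 = 10P and P* = 80, Q* = 275.
Because the ceiling (59) lies below the market-clearing price, it is binding.
At P = 59: Qd = 675 - 5·59 = 380 and Qs = 5·59 - 125 = 170.
Only 170 units reach the market. On the demand curve, the marginal buyer's willingness to pay at Q = 170 is (675 - 170)/5 = 101.

101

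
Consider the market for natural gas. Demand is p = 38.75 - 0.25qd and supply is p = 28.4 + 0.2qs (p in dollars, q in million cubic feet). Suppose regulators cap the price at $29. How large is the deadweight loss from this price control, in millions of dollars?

90

Rearranging demand gives qd = 155 - 4p; rearranging supply gives qs = 5p - 142. In a free market, 155 - 4p = 5p - 142 gives the equilibrium p* = 33, q* = 23.
The ceiling of 29 is below the equilibrium price 33, so it binds.
At p = 29: qd = 155 - 4·29 = 39 and qs = 5·29 - 142 = 3.
Quantity traded falls to 3. At q = 3 the demand price is (155 - 3)/4 = 38 and the supply price is (142 + 3)/5 = 29.
Deadweight loss = ½ · (38 - 29) · (23 - 3) = ½ · 9 · 20 = 90.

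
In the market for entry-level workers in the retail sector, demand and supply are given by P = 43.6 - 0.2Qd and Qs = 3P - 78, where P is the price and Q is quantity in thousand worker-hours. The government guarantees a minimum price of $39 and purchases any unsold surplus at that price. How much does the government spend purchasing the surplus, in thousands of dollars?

Rearranging demand gives Qd = 218 - 5P. Equilibrium: 218 - 5P = 3P - 78, so 296 = 8P and P* = 37, Q* = 33.
Since 39 > 37, the floor is binding.
At P = 39: Qd = 218 - 5·39 = 23 and Qs = 3·39 - 78 = 39.
Surplus = Qs - Qd = 16.
Government expenditure = surplus × support price = 16 × 39 = 624.

624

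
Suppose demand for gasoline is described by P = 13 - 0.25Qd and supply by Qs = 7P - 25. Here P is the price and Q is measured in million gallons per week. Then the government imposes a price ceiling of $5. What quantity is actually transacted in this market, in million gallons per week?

10

Rearranging demand gives Qd = 52 - 4P. Equilibrium: 52 - 4P = 7P - 25, so 77 = 11P and P* = 7, Q* = 24.
Because the ceiling (5) lies below the market-clearing price, it is binding.
At P = 5: Qd = 52 - 4·5 = 32 and Qs = 7·5 - 25 = 10.
The quantity actually transacted is the short side, supply: 10.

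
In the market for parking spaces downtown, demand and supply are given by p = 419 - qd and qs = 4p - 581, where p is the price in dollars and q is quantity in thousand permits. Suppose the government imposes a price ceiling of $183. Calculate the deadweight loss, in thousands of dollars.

Rearranging demand gives qd = 419 - p. Setting quantity demanded equal to quantity supplied, 419 - p = 4p - 581, gives p* = 200 and q* = 219.
Since 183 < 200, the ceiling is binding.
At p = 183: qd = 419 - 183 = 236 and qs = 4·183 - 581 = 151.
Quantity traded falls to 151. At q = 151 the demand price is 419 - 151 = 268 and the supply price is (581 + 151)/4 = 183.
Deadweight loss = ½ · (268 - 183) · (219 - 151) = ½ · 85 · 68 = 2890.

2890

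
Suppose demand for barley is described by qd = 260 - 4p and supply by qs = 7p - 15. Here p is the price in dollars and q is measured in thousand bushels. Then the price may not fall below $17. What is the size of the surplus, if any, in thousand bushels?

Equilibrium: 260 - 4p = 7p - 15, so 275 = 11p and p* = 25, q* = 160.
Since 17 is below p* = 25, the floor does not bind and the free-market outcome prevails.
Since the control does not bind, there is no surplus.

0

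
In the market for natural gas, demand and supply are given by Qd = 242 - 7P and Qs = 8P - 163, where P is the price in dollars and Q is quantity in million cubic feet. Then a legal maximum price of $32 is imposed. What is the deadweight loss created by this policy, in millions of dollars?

Setting quantity demanded equal to quantity supplied, 242 - 7P = 8P - 163, gives P* = 27 and Q* = 53.
Since 32 is above P* = 27, the ceiling does not bind and the free-market outcome prevails.
Since the control does not bind, no trades are prevented and deadweight loss is zero.

0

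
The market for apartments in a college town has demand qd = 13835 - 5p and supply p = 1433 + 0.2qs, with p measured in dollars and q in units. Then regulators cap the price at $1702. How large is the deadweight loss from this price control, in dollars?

792020

Rearranging supply gives qs = 5p - 7165. Without the control the market clears where 13835 - 5p = 5p - 7165, i.e. p* = 2100 and q* = 3335.
Since 1702 < 2100, the ceiling is binding.
At p = 1702: qd = 13835 - 5·1702 = 5325 and qs = 5·1702 - 7165 = 1345.
Quantity traded falls to 1345. At q = 1345 the demand price is (13835 - 1345)/5 = 2498 and the supply price is (7165 + 1345)/5 = 1702.
Deadweight loss = ½ · (2498 - 1702) · (3335 - 1345) = ½ · 796 · 1990 = 792020.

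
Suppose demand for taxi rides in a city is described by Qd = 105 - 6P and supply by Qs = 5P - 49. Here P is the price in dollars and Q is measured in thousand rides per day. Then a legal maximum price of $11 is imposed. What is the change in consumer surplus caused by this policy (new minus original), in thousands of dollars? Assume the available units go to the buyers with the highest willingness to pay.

In a free market, 105 - 6P = 5P - 49 gives the equilibrium P* = 14, Q* = 21.
Since 11 < 14, the ceiling is binding.
At P = 11: Qd = 105 - 6·11 = 39 and Qs = 5·11 - 49 = 6.
Consumer surplus without the control is ½ · (17.5 - 14) · 21 = 36.75.
With the ceiling, 6 units are sold at 11 (assume they go to the highest-value buyers). The demand price at Q = 6 is 16.5, so CS = ½ · [(17.5 - 11) + (16.5 - 11)] · 6 = 36.
Change in consumer surplus = 36 - 36.75 = -0.75.

-0.75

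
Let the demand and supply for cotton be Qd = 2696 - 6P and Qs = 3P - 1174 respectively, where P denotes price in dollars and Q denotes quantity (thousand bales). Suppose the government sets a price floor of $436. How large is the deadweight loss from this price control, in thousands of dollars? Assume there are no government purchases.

324

Setting quantity demanded equal to quantity supplied, 2696 - 6P = 3P - 1174, gives P* = 430 and Q* = 116.
Since 436 > 430, the floor is binding.
At P = 436: Qd = 2696 - 6·436 = 80 and Qs = 3·436 - 1174 = 134.
Quantity traded falls to 80. At Q = 80 the demand price is (2696 - 80)/6 = 436 and the supply price is (1174 + 80)/3 = 418.
Deadweight loss = ½ · (436 - 418) · (116 - 80) = ½ · 18 · 36 = 324.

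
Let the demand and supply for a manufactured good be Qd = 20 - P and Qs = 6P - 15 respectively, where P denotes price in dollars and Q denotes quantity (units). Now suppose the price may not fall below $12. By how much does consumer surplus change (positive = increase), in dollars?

-80.5

In a free market, 20 - P = 6P - 15 gives the equilibrium P* = 5, Q* = 15.
Because the floor (12) lies above the market-clearing price, it is binding.
At P = 12: Qd = 20 - 12 = 8 and Qs = 6·12 - 15 = 57.
Consumer surplus without the control is ½ · (20 - 5) · 15 = 112.5.
With the floor, consumers buy 8 units at 12, so CS = ½ · (20 - 12) · 8 = 32.
Change in consumer surplus = 32 - 112.5 = -80.5.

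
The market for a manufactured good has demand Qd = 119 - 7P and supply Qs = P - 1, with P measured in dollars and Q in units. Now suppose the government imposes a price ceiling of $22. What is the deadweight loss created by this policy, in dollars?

0

Without the control the market clears where 119 - 7P = P - 1, i.e. P* = 15 and Q* = 14.
The ceiling of 22 is above the equilibrium price 15, so it is not binding; the market clears at P* = 15, Q* = 14.
Since the control does not bind, no trades are prevented and deadweight loss is zero.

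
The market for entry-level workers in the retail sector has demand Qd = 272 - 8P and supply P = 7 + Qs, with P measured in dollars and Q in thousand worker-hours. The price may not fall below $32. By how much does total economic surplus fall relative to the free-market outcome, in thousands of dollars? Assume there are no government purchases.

36

Rearranging supply gives Qs = P - 7. In a free market, 272 - 8P = P - 7 gives the equilibrium P* = 31, Q* = 24.
Because the floor (32) lies above the market-clearing price, it is binding.
At P = 32: Qd = 272 - 8·32 = 16 and Qs = 32 - 7 = 25.
Quantity traded falls to 16. At Q = 16 the demand price is (272 - 16)/8 = 32 and the supply price is 7 + 16 = 23.
Deadweight loss = ½ · (32 - 23) · (24 - 16) = ½ · 9 · 8 = 36.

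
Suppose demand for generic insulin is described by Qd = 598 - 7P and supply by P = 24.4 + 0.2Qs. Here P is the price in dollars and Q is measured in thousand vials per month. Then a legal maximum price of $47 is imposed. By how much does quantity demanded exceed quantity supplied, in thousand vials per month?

Rearranging supply gives Qs = 5P - 122. Equilibrium: 598 - 7P = 5P - 122, so 720 = 12P and P* = 60, Q* = 178.
Since 47 < 60, the ceiling is binding.
At P = 47: Qd = 598 - 7·47 = 269 and Qs = 5·47 - 122 = 113.
Shortage = Qd - Qs = 269 - 113 = 156.

156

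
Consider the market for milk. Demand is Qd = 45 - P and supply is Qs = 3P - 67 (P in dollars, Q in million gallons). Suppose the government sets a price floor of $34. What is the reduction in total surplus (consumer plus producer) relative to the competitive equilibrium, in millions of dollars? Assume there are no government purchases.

Equilibrium: 45 - P = 3P - 67, so 112 = 4P and P* = 28, Q* = 17.
Since 34 > 28, the floor is binding.
At P = 34: Qd = 45 - 34 = 11 and Qs = 3·34 - 67 = 35.
Quantity traded falls to 11. At Q = 11 the demand price is 45 - 11 = 34 and the supply price is (67 + 11)/3 = 26.
Deadweight loss = ½ · (34 - 26) · (17 - 11) = ½ · 8 · 6 = 24.

24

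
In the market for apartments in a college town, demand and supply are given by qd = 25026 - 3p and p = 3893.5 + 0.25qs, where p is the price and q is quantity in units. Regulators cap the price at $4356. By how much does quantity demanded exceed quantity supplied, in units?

Rearranging supply gives qs = 4p - 15574. Without the control the market clears where 25026 - 3p = 4p - 15574, i.e. p* = 5800 and q* = 7626.
The ceiling of 4356 is below the equilibrium price 5800, so it binds.
At p = 4356: qd = 25026 - 3·4356 = 11958 and qs = 4·4356 - 15574 = 1850.
Shortage = qd - qs = 11958 - 1850 = 10108.

10108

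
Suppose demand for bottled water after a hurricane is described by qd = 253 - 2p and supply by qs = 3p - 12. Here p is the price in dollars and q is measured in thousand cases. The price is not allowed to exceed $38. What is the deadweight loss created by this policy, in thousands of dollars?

Equilibrium: 253 - 2p = 3p - 12, so 265 = 5p and p* = 53, q* = 147.
The ceiling of 38 is below the equilibrium price 53, so it binds.
At p = 38: qd = 253 - 2·38 = 177 and qs = 3·38 - 12 = 102.
Quantity traded falls to 102. At q = 102 the demand price is (253 - 102)/2 = 75.5 and the supply price is (12 + 102)/3 = 38.
Deadweight loss = ½ · (75.5 - 38) · (147 - 102) = ½ · 37.5 · 45 = 843.75.

843.75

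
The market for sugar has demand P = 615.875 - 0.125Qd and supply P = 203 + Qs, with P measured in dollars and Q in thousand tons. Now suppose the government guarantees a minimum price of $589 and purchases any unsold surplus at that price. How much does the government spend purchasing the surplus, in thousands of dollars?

Rearranging demand gives Qd = 4927 - 8P; rearranging supply gives Qs = P - 203. In a free market, 4927 - 8P = P - 203 gives the equilibrium P* = 570, Q* = 367.
The floor of 589 is above the equilibrium price 570, so it binds.
At P = 589: Qd = 4927 - 8·589 = 215 and Qs = 589 - 203 = 386.
Surplus = Qs - Qd = 171.
Government expenditure = surplus × support price = 171 × 589 = 100719.

100719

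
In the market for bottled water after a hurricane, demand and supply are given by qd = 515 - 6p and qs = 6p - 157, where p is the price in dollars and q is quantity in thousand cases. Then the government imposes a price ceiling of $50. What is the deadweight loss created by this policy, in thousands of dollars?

Equilibrium: 515 - 6p = 6p - 157, so 672 = 12p and p* = 56, q* = 179.
The ceiling of 50 is below the equilibrium price 56, so it binds.
At p = 50: qd = 515 - 6·50 = 215 and qs = 6·50 - 157 = 143.
Quantity traded falls to 143. At q = 143 the demand price is (515 - 143)/6 = 62 and the supply price is (157 + 143)/6 = 50.
Deadweight loss = ½ · (62 - 50) · (179 - 143) = ½ · 12 · 36 = 216.

216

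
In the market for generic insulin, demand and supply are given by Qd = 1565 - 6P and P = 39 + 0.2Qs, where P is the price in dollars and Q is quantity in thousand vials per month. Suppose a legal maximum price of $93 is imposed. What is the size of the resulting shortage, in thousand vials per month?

Rearranging supply gives Qs = 5P - 195. In a free market, 1565 - 6P = 5P - 195 gives the equilibrium P* = 160, Q* = 605.
Because the ceiling (93) lies below the market-clearing price, it is binding.
At P = 93: Qd = 1565 - 6·93 = 1007 and Qs = 5·93 - 195 = 270.
Shortage = Qd - Qs = 1007 - 270 = 737.

737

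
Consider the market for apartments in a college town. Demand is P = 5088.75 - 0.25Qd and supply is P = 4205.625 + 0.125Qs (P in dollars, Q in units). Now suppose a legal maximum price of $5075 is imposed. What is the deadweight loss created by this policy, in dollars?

0

Rearranging demand gives Qd = 20355 - 4P; rearranging supply gives Qs = 8P - 33645. In a free market, 20355 - 4P = 8P - 33645 gives the equilibrium P* = 4500, Q* = 2355.
Since 5075 is above P* = 4500, the ceiling does not bind and the free-market outcome prevails.
Since the control does not bind, no trades are prevented and deadweight loss is zero.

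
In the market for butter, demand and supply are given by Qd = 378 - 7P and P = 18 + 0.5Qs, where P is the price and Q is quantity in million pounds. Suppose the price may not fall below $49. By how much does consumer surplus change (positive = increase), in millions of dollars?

Rearranging supply gives Qs = 2P - 36. Equilibrium: 378 - 7P = 2P - 36, so 414 = 9P and P* = 46, Q* = 56.
Since 49 > 46, the floor is binding.
At P = 49: Qd = 378 - 7·49 = 35 and Qs = 2·49 - 36 = 62.
Consumer surplus without the control is ½ · (54 - 46) · 56 = 224.
With the floor, consumers buy 35 units at 49, so CS = ½ · (54 - 49) · 35 = 87.5.
Change in consumer surplus = 87.5 - 224 = -136.5.

-136.5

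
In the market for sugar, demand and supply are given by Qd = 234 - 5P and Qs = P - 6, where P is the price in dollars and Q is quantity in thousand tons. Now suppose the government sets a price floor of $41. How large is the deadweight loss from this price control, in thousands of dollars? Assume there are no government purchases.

In a free market, 234 - 5P = P - 6 gives the equilibrium P* = 40, Q* = 34.
Since 41 > 40, the floor is binding.
At P = 41: Qd = 234 - 5·41 = 29 and Qs = 41 - 6 = 35.
Quantity traded falls to 29. At Q = 29 the demand price is (234 - 29)/5 = 41 and the supply price is 6 + 29 = 35.
Deadweight loss = ½ · (41 - 35) · (34 - 29) = ½ · 6 · 5 = 15.

15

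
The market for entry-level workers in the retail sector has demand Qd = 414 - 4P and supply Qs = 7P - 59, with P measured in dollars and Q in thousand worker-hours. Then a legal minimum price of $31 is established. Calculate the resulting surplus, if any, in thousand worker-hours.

0

In a free market, 414 - 4P = 7P - 59 gives the equilibrium P* = 43, Q* = 242.
The floor of 31 is below the equilibrium price 43, so it is not binding; the market clears at P* = 43, Q* = 242.
Since the control does not bind, there is no surplus.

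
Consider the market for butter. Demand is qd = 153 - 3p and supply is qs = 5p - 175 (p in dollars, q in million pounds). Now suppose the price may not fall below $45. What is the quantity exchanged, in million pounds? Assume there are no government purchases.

In a free market, 153 - 3p = 5p - 175 gives the equilibrium p* = 41, q* = 30.
Since 45 > 41, the floor is binding.
At p = 45: qd = 153 - 3·45 = 18 and qs = 5·45 - 175 = 50.
The quantity actually transacted is the short side, demand: 18.

18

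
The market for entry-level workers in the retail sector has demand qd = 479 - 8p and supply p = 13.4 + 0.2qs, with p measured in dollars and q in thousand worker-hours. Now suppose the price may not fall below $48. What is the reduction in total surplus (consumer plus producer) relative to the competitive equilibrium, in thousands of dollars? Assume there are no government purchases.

Rearranging supply gives qs = 5p - 67. Setting quantity demanded equal to quantity supplied, 479 - 8p = 5p - 67, gives p* = 42 and q* = 143.
Since 48 > 42, the floor is binding.
At p = 48: qd = 479 - 8·48 = 95 and qs = 5·48 - 67 = 173.
Quantity traded falls to 95. At q = 95 the demand price is (479 - 95)/8 = 48 and the supply price is (67 + 95)/5 = 32.4.
Deadweight loss = ½ · (48 - 32.4) · (143 - 95) = ½ · 15.6 · 48 = 374.4.

374.4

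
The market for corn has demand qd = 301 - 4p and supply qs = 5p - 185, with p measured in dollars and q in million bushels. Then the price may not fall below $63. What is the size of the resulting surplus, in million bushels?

In a free market, 301 - 4p = 5p - 185 gives the equilibrium p* = 54, q* = 85.
Because the floor (63) lies above the market-clearing price, it is binding.
At p = 63: qd = 301 - 4·63 = 49 and qs = 5·63 - 185 = 130.
Surplus = qs - qd = 130 - 49 = 81.

81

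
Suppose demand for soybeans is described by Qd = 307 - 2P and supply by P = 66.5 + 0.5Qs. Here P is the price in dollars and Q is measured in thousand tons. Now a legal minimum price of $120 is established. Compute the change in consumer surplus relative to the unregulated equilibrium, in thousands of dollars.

Rearranging supply gives Qs = 2P - 133. Equilibrium: 307 - 2P = 2P - 133, so 440 = 4P and P* = 110, Q* = 87.
Since 120 > 110, the floor is binding.
At P = 120: Qd = 307 - 2·120 = 67 and Qs = 2·120 - 133 = 107.
Consumer surplus without the control is ½ · (153.5 - 110) · 87 = 1892.25.
With the floor, consumers buy 67 units at 120, so CS = ½ · (153.5 - 120) · 67 = 1122.25.
Change in consumer surplus = 1122.25 - 1892.25 = -770.

-770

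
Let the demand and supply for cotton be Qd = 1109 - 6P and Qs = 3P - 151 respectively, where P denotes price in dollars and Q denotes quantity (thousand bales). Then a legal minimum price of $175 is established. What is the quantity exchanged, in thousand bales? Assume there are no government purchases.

59

Equilibrium: 1109 - 6P = 3P - 151, so 1260 = 9P and P* = 140, Q* = 269.
Since 175 > 140, the floor is binding.
At P = 175: Qd = 1109 - 6·175 = 59 and Qs = 3·175 - 151 = 374.
The quantity actually transacted is the short side, demand: 59.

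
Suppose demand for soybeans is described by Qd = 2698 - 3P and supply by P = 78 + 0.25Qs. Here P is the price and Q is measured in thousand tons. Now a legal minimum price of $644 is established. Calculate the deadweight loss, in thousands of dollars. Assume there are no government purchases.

Rearranging supply gives Qs = 4P - 312. Equilibrium: 2698 - 3P = 4P - 312, so 3010 = 7P and P* = 430, Q* = 1408.
The floor of 644 is above the equilibrium price 430, so it binds.
At P = 644: Qd = 2698 - 3·644 = 766 and Qs = 4·644 - 312 = 2264.
Quantity traded falls to 766. At Q = 766 the demand price is (2698 - 766)/3 = 644 and the supply price is (312 + 766)/4 = 269.5.
Deadweight loss = ½ · (644 - 269.5) · (1408 - 766) = ½ · 374.5 · 642 = 120214.5.

120214.5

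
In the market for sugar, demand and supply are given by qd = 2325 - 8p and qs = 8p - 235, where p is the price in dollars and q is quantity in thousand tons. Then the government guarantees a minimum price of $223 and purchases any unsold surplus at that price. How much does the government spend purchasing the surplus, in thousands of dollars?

Setting quantity demanded equal to quantity supplied, 2325 - 8p = 8p - 235, gives p* = 160 and q* = 1045.
Since 223 > 160, the floor is binding.
At p = 223: qd = 2325 - 8·223 = 541 and qs = 8·223 - 235 = 1549.
Surplus = qs - qd = 1008.
Government expenditure = surplus × support price = 1008 × 223 = 224784.

224784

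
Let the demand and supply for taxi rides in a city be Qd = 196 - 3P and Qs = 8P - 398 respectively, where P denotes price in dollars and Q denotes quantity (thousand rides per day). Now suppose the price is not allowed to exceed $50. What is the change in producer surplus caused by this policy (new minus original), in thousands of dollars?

-72

Setting quantity demanded equal to quantity supplied, 196 - 3P = 8P - 398, gives P* = 54 and Q* = 34.
Because the ceiling (50) lies below the market-clearing price, it is binding.
At P = 50: Qd = 196 - 3·50 = 46 and Qs = 8·50 - 398 = 2.
Producer surplus without the control is ½ · (54 - 49.75) · 34 = 72.25.
With the ceiling, producers sell 2 units at 50, so PS = ½ · (50 - 49.75) · 2 = 0.25.
Change in producer surplus = 0.25 - 72.25 = -72.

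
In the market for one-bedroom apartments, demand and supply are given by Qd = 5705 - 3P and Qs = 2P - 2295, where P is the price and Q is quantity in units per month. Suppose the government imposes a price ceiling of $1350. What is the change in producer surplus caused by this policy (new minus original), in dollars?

Without the control the market clears where 5705 - 3P = 2P - 2295, i.e. P* = 1600 and Q* = 905.
The ceiling of 1350 is below the equilibrium price 1600, so it binds.
At P = 1350: Qd = 5705 - 3·1350 = 1655 and Qs = 2·1350 - 2295 = 405.
Producer surplus without the control is ½ · (1600 - 1147.5) · 905 = 204756.25.
With the ceiling, producers sell 405 units at 1350, so PS = ½ · (1350 - 1147.5) · 405 = 41006.25.
Change in producer surplus = 41006.25 - 204756.25 = -163750.

-163750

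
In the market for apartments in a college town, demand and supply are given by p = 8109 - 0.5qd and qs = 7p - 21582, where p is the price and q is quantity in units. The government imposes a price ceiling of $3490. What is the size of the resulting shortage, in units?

6390

Rearranging demand gives qd = 16218 - 2p. Equilibrium: 16218 - 2p = 7p - 21582, so 37800 = 9p and p* = 4200, q* = 7818.
Because the ceiling (3490) lies below the market-clearing price, it is binding.
At p = 3490: qd = 16218 - 2·3490 = 9238 and qs = 7·3490 - 21582 = 2848.
Shortage = qd - qs = 9238 - 2848 = 6390.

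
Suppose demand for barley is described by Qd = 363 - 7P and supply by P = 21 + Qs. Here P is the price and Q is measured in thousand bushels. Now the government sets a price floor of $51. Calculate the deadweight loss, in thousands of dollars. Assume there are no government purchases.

252

Rearranging supply gives Qs = P - 21. Equilibrium: 363 - 7P = P - 21, so 384 = 8P and P* = 48, Q* = 27.
Since 51 > 48, the floor is binding.
At P = 51: Qd = 363 - 7·51 = 6 and Qs = 51 - 21 = 30.
Quantity traded falls to 6. At Q = 6 the demand price is (363 - 6)/7 = 51 and the supply price is 21 + 6 = 27.
Deadweight loss = ½ · (51 - 27) · (27 - 6) = ½ · 24 · 21 = 252.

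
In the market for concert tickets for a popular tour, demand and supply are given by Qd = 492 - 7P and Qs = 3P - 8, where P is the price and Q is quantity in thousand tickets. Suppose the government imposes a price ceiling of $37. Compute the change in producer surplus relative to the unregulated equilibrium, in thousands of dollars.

-1592.5

In a free market, 492 - 7P = 3P - 8 gives the equilibrium P* = 50, Q* = 142.
Because the ceiling (37) lies below the market-clearing price, it is binding.
At P = 37: Qd = 492 - 7·37 = 233 and Qs = 3·37 - 8 = 103.
Producer surplus without the control is ½ · (50 - 8/3) · 142 = 10082/3.
With the ceiling, producers sell 103 units at 37, so PS = ½ · (37 - 8/3) · 103 = 10609/6.
Change in producer surplus = 10609/6 - 10082/3 = -1592.5.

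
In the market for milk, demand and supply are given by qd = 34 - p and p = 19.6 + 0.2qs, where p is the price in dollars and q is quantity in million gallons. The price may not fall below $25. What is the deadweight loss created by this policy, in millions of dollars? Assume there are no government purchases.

Rearranging supply gives qs = 5p - 98. Without the control the market clears where 34 - p = 5p - 98, i.e. p* = 22 and q* = 12.
The floor of 25 is above the equilibrium price 22, so it binds.
At p = 25: qd = 34 - 25 = 9 and qs = 5·25 - 98 = 27.
Quantity traded falls to 9. At q = 9 the demand price is 34 - 9 = 25 and the supply price is (98 + 9)/5 = 21.4.
Deadweight loss = ½ · (25 - 21.4) · (12 - 9) = ½ · 3.6 · 3 = 5.4.

5.4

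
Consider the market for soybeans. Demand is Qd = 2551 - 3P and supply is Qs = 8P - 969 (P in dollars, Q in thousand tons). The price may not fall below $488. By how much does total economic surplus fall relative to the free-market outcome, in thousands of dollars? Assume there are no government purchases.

58212

In a free market, 2551 - 3P = 8P - 969 gives the equilibrium P* = 320, Q* = 1591.
The floor of 488 is above the equilibrium price 320, so it binds.
At P = 488: Qd = 2551 - 3·488 = 1087 and Qs = 8·488 - 969 = 2935.
Quantity traded falls to 1087. At Q = 1087 the demand price is (2551 - 1087)/3 = 488 and the supply price is (969 + 1087)/8 = 257.
Deadweight loss = ½ · (488 - 257) · (1591 - 1087) = ½ · 231 · 504 = 58212.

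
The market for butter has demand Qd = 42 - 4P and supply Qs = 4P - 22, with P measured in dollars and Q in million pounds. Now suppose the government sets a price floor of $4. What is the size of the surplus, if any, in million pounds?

0

Equilibrium: 42 - 4P = 4P - 22, so 64 = 8P and P* = 8, Q* = 10.
The floor of 4 is below the equilibrium price 8, so it is not binding; the market clears at P* = 8, Q* = 10.
Since the control does not bind, there is no surplus.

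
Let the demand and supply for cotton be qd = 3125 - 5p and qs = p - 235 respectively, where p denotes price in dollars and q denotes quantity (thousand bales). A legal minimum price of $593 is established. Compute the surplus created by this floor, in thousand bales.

198

Equilibrium: 3125 - 5p = p - 235, so 3360 = 6p and p* = 560, q* = 325.
The floor of 593 is above the equilibrium price 560, so it binds.
At p = 593: qd = 3125 - 5·593 = 160 and qs = 593 - 235 = 358.
Surplus = qs - qd = 358 - 160 = 198.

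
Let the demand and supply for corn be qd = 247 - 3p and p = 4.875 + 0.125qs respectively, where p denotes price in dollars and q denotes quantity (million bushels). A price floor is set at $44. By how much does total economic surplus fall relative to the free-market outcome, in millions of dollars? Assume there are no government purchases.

Rearranging supply gives qs = 8p - 39. In a free market, 247 - 3p = 8p - 39 gives the equilibrium p* = 26, q* = 169.
Since 44 > 26, the floor is binding.
At p = 44: qd = 247 - 3·44 = 115 and qs = 8·44 - 39 = 313.
Quantity traded falls to 115. At q = 115 the demand price is (247 - 115)/3 = 44 and the supply price is (39 + 115)/8 = 19.25.
Deadweight loss = ½ · (44 - 19.25) · (169 - 115) = ½ · 24.75 · 54 = 668.25.

668.25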